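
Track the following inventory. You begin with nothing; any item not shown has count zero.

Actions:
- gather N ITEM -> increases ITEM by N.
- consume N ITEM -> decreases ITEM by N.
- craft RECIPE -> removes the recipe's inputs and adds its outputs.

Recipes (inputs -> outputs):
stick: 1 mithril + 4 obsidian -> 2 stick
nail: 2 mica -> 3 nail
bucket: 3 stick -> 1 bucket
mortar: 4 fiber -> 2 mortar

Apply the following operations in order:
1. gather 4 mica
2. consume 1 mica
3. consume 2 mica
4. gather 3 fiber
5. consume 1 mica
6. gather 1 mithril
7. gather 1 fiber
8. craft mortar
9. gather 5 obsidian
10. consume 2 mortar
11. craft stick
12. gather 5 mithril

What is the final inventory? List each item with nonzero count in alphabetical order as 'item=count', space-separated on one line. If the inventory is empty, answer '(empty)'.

Answer: mithril=5 obsidian=1 stick=2

Derivation:
After 1 (gather 4 mica): mica=4
After 2 (consume 1 mica): mica=3
After 3 (consume 2 mica): mica=1
After 4 (gather 3 fiber): fiber=3 mica=1
After 5 (consume 1 mica): fiber=3
After 6 (gather 1 mithril): fiber=3 mithril=1
After 7 (gather 1 fiber): fiber=4 mithril=1
After 8 (craft mortar): mithril=1 mortar=2
After 9 (gather 5 obsidian): mithril=1 mortar=2 obsidian=5
After 10 (consume 2 mortar): mithril=1 obsidian=5
After 11 (craft stick): obsidian=1 stick=2
After 12 (gather 5 mithril): mithril=5 obsidian=1 stick=2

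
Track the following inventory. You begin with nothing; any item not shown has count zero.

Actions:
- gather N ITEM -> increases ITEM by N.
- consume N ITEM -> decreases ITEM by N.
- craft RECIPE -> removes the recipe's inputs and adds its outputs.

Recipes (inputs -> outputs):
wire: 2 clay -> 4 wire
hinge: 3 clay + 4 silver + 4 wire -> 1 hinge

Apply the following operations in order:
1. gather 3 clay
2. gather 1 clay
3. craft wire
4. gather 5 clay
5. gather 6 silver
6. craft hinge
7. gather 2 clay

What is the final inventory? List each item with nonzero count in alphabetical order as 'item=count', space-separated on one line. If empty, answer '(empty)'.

Answer: clay=6 hinge=1 silver=2

Derivation:
After 1 (gather 3 clay): clay=3
After 2 (gather 1 clay): clay=4
After 3 (craft wire): clay=2 wire=4
After 4 (gather 5 clay): clay=7 wire=4
After 5 (gather 6 silver): clay=7 silver=6 wire=4
After 6 (craft hinge): clay=4 hinge=1 silver=2
After 7 (gather 2 clay): clay=6 hinge=1 silver=2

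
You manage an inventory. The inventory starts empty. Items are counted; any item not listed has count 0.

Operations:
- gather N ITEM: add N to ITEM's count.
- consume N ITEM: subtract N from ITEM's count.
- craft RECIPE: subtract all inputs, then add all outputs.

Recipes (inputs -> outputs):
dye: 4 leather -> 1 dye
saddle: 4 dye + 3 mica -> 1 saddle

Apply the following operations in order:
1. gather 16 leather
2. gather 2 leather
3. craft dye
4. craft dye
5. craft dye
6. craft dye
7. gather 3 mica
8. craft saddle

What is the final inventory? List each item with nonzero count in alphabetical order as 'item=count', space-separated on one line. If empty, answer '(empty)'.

Answer: leather=2 saddle=1

Derivation:
After 1 (gather 16 leather): leather=16
After 2 (gather 2 leather): leather=18
After 3 (craft dye): dye=1 leather=14
After 4 (craft dye): dye=2 leather=10
After 5 (craft dye): dye=3 leather=6
After 6 (craft dye): dye=4 leather=2
After 7 (gather 3 mica): dye=4 leather=2 mica=3
After 8 (craft saddle): leather=2 saddle=1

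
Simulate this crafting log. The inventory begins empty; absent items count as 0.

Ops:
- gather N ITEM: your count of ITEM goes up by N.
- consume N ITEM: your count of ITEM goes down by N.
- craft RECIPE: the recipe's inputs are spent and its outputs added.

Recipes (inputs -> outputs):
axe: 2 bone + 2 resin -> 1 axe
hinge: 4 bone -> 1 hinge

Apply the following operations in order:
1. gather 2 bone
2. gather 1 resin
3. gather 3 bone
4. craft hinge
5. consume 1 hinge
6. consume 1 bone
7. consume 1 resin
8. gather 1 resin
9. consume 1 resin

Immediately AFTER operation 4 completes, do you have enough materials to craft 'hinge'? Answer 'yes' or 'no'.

After 1 (gather 2 bone): bone=2
After 2 (gather 1 resin): bone=2 resin=1
After 3 (gather 3 bone): bone=5 resin=1
After 4 (craft hinge): bone=1 hinge=1 resin=1

Answer: no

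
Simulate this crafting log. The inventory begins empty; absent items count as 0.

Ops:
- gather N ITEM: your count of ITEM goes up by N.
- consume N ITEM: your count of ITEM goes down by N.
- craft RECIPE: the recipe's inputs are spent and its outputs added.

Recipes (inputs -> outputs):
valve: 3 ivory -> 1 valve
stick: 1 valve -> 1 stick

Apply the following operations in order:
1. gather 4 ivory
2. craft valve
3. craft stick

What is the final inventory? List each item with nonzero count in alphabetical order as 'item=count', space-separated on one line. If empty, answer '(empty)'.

Answer: ivory=1 stick=1

Derivation:
After 1 (gather 4 ivory): ivory=4
After 2 (craft valve): ivory=1 valve=1
After 3 (craft stick): ivory=1 stick=1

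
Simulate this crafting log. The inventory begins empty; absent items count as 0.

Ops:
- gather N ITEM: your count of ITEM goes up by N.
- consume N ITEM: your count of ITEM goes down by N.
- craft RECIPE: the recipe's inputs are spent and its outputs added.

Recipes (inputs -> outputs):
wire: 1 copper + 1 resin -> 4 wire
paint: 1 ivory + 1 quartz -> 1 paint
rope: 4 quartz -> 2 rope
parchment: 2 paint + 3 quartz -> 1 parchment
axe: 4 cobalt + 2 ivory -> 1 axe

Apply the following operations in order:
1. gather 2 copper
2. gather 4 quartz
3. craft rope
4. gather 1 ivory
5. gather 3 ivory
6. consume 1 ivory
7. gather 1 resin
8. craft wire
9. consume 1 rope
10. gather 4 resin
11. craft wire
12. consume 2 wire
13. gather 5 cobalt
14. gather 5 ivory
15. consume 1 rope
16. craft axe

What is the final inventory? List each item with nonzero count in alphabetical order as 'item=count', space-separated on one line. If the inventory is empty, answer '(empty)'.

After 1 (gather 2 copper): copper=2
After 2 (gather 4 quartz): copper=2 quartz=4
After 3 (craft rope): copper=2 rope=2
After 4 (gather 1 ivory): copper=2 ivory=1 rope=2
After 5 (gather 3 ivory): copper=2 ivory=4 rope=2
After 6 (consume 1 ivory): copper=2 ivory=3 rope=2
After 7 (gather 1 resin): copper=2 ivory=3 resin=1 rope=2
After 8 (craft wire): copper=1 ivory=3 rope=2 wire=4
After 9 (consume 1 rope): copper=1 ivory=3 rope=1 wire=4
After 10 (gather 4 resin): copper=1 ivory=3 resin=4 rope=1 wire=4
After 11 (craft wire): ivory=3 resin=3 rope=1 wire=8
After 12 (consume 2 wire): ivory=3 resin=3 rope=1 wire=6
After 13 (gather 5 cobalt): cobalt=5 ivory=3 resin=3 rope=1 wire=6
After 14 (gather 5 ivory): cobalt=5 ivory=8 resin=3 rope=1 wire=6
After 15 (consume 1 rope): cobalt=5 ivory=8 resin=3 wire=6
After 16 (craft axe): axe=1 cobalt=1 ivory=6 resin=3 wire=6

Answer: axe=1 cobalt=1 ivory=6 resin=3 wire=6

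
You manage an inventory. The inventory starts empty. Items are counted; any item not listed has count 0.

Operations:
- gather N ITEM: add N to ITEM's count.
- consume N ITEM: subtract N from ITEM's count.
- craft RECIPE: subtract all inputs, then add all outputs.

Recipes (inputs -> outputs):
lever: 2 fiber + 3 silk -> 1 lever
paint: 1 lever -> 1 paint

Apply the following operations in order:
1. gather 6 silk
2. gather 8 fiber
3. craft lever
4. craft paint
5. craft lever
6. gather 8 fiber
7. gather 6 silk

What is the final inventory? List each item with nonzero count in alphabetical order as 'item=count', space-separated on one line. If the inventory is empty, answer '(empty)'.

After 1 (gather 6 silk): silk=6
After 2 (gather 8 fiber): fiber=8 silk=6
After 3 (craft lever): fiber=6 lever=1 silk=3
After 4 (craft paint): fiber=6 paint=1 silk=3
After 5 (craft lever): fiber=4 lever=1 paint=1
After 6 (gather 8 fiber): fiber=12 lever=1 paint=1
After 7 (gather 6 silk): fiber=12 lever=1 paint=1 silk=6

Answer: fiber=12 lever=1 paint=1 silk=6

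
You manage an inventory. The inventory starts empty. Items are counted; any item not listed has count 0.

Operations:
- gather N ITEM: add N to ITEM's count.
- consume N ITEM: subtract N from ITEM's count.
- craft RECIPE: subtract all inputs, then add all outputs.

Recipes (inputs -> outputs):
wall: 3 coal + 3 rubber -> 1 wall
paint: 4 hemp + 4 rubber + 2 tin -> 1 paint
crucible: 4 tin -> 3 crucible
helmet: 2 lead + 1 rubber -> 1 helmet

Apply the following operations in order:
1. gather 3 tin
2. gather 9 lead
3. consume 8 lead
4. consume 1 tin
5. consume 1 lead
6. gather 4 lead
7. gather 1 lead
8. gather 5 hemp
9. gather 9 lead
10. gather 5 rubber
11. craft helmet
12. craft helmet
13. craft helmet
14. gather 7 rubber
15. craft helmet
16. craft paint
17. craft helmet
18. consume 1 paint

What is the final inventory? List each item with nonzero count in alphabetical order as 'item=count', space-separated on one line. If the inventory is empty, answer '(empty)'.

After 1 (gather 3 tin): tin=3
After 2 (gather 9 lead): lead=9 tin=3
After 3 (consume 8 lead): lead=1 tin=3
After 4 (consume 1 tin): lead=1 tin=2
After 5 (consume 1 lead): tin=2
After 6 (gather 4 lead): lead=4 tin=2
After 7 (gather 1 lead): lead=5 tin=2
After 8 (gather 5 hemp): hemp=5 lead=5 tin=2
After 9 (gather 9 lead): hemp=5 lead=14 tin=2
After 10 (gather 5 rubber): hemp=5 lead=14 rubber=5 tin=2
After 11 (craft helmet): helmet=1 hemp=5 lead=12 rubber=4 tin=2
After 12 (craft helmet): helmet=2 hemp=5 lead=10 rubber=3 tin=2
After 13 (craft helmet): helmet=3 hemp=5 lead=8 rubber=2 tin=2
After 14 (gather 7 rubber): helmet=3 hemp=5 lead=8 rubber=9 tin=2
After 15 (craft helmet): helmet=4 hemp=5 lead=6 rubber=8 tin=2
After 16 (craft paint): helmet=4 hemp=1 lead=6 paint=1 rubber=4
After 17 (craft helmet): helmet=5 hemp=1 lead=4 paint=1 rubber=3
After 18 (consume 1 paint): helmet=5 hemp=1 lead=4 rubber=3

Answer: helmet=5 hemp=1 lead=4 rubber=3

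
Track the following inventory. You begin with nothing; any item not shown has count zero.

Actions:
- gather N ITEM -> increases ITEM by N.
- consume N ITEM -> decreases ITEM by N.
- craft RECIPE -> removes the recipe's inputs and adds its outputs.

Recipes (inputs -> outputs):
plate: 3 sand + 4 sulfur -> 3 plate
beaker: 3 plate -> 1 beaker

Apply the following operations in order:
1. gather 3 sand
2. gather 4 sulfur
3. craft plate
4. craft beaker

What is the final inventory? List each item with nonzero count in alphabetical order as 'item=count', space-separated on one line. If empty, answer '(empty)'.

After 1 (gather 3 sand): sand=3
After 2 (gather 4 sulfur): sand=3 sulfur=4
After 3 (craft plate): plate=3
After 4 (craft beaker): beaker=1

Answer: beaker=1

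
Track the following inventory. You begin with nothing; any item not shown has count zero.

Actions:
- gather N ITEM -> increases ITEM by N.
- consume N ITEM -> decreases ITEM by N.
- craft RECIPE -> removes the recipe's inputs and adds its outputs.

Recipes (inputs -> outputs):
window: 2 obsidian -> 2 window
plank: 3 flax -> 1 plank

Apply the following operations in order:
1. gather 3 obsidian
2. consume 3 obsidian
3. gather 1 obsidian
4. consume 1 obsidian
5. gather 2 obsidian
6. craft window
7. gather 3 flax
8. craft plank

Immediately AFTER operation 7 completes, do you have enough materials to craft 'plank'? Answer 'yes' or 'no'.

After 1 (gather 3 obsidian): obsidian=3
After 2 (consume 3 obsidian): (empty)
After 3 (gather 1 obsidian): obsidian=1
After 4 (consume 1 obsidian): (empty)
After 5 (gather 2 obsidian): obsidian=2
After 6 (craft window): window=2
After 7 (gather 3 flax): flax=3 window=2

Answer: yes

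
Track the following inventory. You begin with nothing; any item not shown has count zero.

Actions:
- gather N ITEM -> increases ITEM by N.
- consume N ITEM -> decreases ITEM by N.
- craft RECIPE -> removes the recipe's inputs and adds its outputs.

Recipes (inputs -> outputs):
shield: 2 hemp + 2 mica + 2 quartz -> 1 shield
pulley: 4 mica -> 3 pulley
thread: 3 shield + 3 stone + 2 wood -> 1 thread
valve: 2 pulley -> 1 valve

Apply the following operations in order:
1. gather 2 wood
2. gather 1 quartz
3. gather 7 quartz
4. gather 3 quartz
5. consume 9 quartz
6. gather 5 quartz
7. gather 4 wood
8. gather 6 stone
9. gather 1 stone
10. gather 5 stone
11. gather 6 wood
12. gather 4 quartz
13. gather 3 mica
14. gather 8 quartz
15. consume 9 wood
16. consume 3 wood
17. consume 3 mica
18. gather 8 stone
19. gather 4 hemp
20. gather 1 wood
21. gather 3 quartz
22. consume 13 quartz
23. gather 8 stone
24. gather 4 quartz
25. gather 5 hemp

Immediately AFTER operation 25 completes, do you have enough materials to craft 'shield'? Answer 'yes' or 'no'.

After 1 (gather 2 wood): wood=2
After 2 (gather 1 quartz): quartz=1 wood=2
After 3 (gather 7 quartz): quartz=8 wood=2
After 4 (gather 3 quartz): quartz=11 wood=2
After 5 (consume 9 quartz): quartz=2 wood=2
After 6 (gather 5 quartz): quartz=7 wood=2
After 7 (gather 4 wood): quartz=7 wood=6
After 8 (gather 6 stone): quartz=7 stone=6 wood=6
After 9 (gather 1 stone): quartz=7 stone=7 wood=6
After 10 (gather 5 stone): quartz=7 stone=12 wood=6
After 11 (gather 6 wood): quartz=7 stone=12 wood=12
After 12 (gather 4 quartz): quartz=11 stone=12 wood=12
After 13 (gather 3 mica): mica=3 quartz=11 stone=12 wood=12
After 14 (gather 8 quartz): mica=3 quartz=19 stone=12 wood=12
After 15 (consume 9 wood): mica=3 quartz=19 stone=12 wood=3
After 16 (consume 3 wood): mica=3 quartz=19 stone=12
After 17 (consume 3 mica): quartz=19 stone=12
After 18 (gather 8 stone): quartz=19 stone=20
After 19 (gather 4 hemp): hemp=4 quartz=19 stone=20
After 20 (gather 1 wood): hemp=4 quartz=19 stone=20 wood=1
After 21 (gather 3 quartz): hemp=4 quartz=22 stone=20 wood=1
After 22 (consume 13 quartz): hemp=4 quartz=9 stone=20 wood=1
After 23 (gather 8 stone): hemp=4 quartz=9 stone=28 wood=1
After 24 (gather 4 quartz): hemp=4 quartz=13 stone=28 wood=1
After 25 (gather 5 hemp): hemp=9 quartz=13 stone=28 wood=1

Answer: no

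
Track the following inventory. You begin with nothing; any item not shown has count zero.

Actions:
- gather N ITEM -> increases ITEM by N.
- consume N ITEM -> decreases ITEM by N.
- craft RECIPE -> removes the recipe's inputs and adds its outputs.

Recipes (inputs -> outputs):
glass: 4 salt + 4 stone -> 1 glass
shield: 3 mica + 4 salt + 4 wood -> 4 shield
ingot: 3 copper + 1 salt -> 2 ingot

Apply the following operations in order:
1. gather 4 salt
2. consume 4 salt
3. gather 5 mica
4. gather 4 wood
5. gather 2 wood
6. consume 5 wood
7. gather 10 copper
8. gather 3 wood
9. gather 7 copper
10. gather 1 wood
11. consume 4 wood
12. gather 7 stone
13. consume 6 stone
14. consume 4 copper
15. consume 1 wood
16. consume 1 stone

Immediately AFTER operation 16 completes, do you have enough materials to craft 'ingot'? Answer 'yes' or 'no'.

After 1 (gather 4 salt): salt=4
After 2 (consume 4 salt): (empty)
After 3 (gather 5 mica): mica=5
After 4 (gather 4 wood): mica=5 wood=4
After 5 (gather 2 wood): mica=5 wood=6
After 6 (consume 5 wood): mica=5 wood=1
After 7 (gather 10 copper): copper=10 mica=5 wood=1
After 8 (gather 3 wood): copper=10 mica=5 wood=4
After 9 (gather 7 copper): copper=17 mica=5 wood=4
After 10 (gather 1 wood): copper=17 mica=5 wood=5
After 11 (consume 4 wood): copper=17 mica=5 wood=1
After 12 (gather 7 stone): copper=17 mica=5 stone=7 wood=1
After 13 (consume 6 stone): copper=17 mica=5 stone=1 wood=1
After 14 (consume 4 copper): copper=13 mica=5 stone=1 wood=1
After 15 (consume 1 wood): copper=13 mica=5 stone=1
After 16 (consume 1 stone): copper=13 mica=5

Answer: no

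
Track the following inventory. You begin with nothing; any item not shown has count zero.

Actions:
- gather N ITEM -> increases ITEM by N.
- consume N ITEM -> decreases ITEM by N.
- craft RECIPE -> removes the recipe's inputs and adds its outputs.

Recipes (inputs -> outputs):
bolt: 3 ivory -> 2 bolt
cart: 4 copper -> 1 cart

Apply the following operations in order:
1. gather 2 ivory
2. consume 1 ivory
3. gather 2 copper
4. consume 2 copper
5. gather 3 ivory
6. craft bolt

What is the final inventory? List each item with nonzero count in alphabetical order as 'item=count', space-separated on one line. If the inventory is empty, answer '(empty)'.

Answer: bolt=2 ivory=1

Derivation:
After 1 (gather 2 ivory): ivory=2
After 2 (consume 1 ivory): ivory=1
After 3 (gather 2 copper): copper=2 ivory=1
After 4 (consume 2 copper): ivory=1
After 5 (gather 3 ivory): ivory=4
After 6 (craft bolt): bolt=2 ivory=1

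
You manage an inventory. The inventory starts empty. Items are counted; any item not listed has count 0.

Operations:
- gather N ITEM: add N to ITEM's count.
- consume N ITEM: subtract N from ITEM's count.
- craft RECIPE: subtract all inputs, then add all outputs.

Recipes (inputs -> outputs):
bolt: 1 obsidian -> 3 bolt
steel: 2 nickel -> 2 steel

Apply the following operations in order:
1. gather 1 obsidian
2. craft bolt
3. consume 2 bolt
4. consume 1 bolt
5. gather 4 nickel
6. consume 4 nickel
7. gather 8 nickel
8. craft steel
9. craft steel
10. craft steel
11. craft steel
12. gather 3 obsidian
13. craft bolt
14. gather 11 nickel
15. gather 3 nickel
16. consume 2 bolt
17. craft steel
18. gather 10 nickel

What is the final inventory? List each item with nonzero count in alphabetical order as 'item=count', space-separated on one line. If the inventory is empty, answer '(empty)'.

After 1 (gather 1 obsidian): obsidian=1
After 2 (craft bolt): bolt=3
After 3 (consume 2 bolt): bolt=1
After 4 (consume 1 bolt): (empty)
After 5 (gather 4 nickel): nickel=4
After 6 (consume 4 nickel): (empty)
After 7 (gather 8 nickel): nickel=8
After 8 (craft steel): nickel=6 steel=2
After 9 (craft steel): nickel=4 steel=4
After 10 (craft steel): nickel=2 steel=6
After 11 (craft steel): steel=8
After 12 (gather 3 obsidian): obsidian=3 steel=8
After 13 (craft bolt): bolt=3 obsidian=2 steel=8
After 14 (gather 11 nickel): bolt=3 nickel=11 obsidian=2 steel=8
After 15 (gather 3 nickel): bolt=3 nickel=14 obsidian=2 steel=8
After 16 (consume 2 bolt): bolt=1 nickel=14 obsidian=2 steel=8
After 17 (craft steel): bolt=1 nickel=12 obsidian=2 steel=10
After 18 (gather 10 nickel): bolt=1 nickel=22 obsidian=2 steel=10

Answer: bolt=1 nickel=22 obsidian=2 steel=10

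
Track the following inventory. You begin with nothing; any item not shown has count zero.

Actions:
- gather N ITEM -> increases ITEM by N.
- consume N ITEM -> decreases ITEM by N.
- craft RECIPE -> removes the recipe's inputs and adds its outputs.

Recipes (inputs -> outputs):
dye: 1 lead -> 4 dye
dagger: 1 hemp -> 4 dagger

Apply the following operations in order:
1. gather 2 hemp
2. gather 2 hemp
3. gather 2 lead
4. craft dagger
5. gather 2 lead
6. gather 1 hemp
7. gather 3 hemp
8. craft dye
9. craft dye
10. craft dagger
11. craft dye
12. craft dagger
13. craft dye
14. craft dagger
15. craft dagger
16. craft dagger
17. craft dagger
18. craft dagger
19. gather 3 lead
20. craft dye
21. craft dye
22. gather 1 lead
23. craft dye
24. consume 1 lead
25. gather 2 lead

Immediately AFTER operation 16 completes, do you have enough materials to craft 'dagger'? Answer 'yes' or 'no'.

Answer: yes

Derivation:
After 1 (gather 2 hemp): hemp=2
After 2 (gather 2 hemp): hemp=4
After 3 (gather 2 lead): hemp=4 lead=2
After 4 (craft dagger): dagger=4 hemp=3 lead=2
After 5 (gather 2 lead): dagger=4 hemp=3 lead=4
After 6 (gather 1 hemp): dagger=4 hemp=4 lead=4
After 7 (gather 3 hemp): dagger=4 hemp=7 lead=4
After 8 (craft dye): dagger=4 dye=4 hemp=7 lead=3
After 9 (craft dye): dagger=4 dye=8 hemp=7 lead=2
After 10 (craft dagger): dagger=8 dye=8 hemp=6 lead=2
After 11 (craft dye): dagger=8 dye=12 hemp=6 lead=1
After 12 (craft dagger): dagger=12 dye=12 hemp=5 lead=1
After 13 (craft dye): dagger=12 dye=16 hemp=5
After 14 (craft dagger): dagger=16 dye=16 hemp=4
After 15 (craft dagger): dagger=20 dye=16 hemp=3
After 16 (craft dagger): dagger=24 dye=16 hemp=2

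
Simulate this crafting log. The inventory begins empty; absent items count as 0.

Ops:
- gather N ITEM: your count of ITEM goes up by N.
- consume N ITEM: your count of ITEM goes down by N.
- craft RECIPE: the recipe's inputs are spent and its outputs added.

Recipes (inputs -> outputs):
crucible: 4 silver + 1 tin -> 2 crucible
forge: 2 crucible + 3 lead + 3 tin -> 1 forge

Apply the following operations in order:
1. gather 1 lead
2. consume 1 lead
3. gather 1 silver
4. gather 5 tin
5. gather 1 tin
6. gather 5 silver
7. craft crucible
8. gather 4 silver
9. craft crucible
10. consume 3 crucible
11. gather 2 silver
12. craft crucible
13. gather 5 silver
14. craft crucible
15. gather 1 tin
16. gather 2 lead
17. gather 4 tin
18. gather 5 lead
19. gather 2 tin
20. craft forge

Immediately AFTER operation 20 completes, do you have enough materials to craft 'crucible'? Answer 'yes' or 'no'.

After 1 (gather 1 lead): lead=1
After 2 (consume 1 lead): (empty)
After 3 (gather 1 silver): silver=1
After 4 (gather 5 tin): silver=1 tin=5
After 5 (gather 1 tin): silver=1 tin=6
After 6 (gather 5 silver): silver=6 tin=6
After 7 (craft crucible): crucible=2 silver=2 tin=5
After 8 (gather 4 silver): crucible=2 silver=6 tin=5
After 9 (craft crucible): crucible=4 silver=2 tin=4
After 10 (consume 3 crucible): crucible=1 silver=2 tin=4
After 11 (gather 2 silver): crucible=1 silver=4 tin=4
After 12 (craft crucible): crucible=3 tin=3
After 13 (gather 5 silver): crucible=3 silver=5 tin=3
After 14 (craft crucible): crucible=5 silver=1 tin=2
After 15 (gather 1 tin): crucible=5 silver=1 tin=3
After 16 (gather 2 lead): crucible=5 lead=2 silver=1 tin=3
After 17 (gather 4 tin): crucible=5 lead=2 silver=1 tin=7
After 18 (gather 5 lead): crucible=5 lead=7 silver=1 tin=7
After 19 (gather 2 tin): crucible=5 lead=7 silver=1 tin=9
After 20 (craft forge): crucible=3 forge=1 lead=4 silver=1 tin=6

Answer: no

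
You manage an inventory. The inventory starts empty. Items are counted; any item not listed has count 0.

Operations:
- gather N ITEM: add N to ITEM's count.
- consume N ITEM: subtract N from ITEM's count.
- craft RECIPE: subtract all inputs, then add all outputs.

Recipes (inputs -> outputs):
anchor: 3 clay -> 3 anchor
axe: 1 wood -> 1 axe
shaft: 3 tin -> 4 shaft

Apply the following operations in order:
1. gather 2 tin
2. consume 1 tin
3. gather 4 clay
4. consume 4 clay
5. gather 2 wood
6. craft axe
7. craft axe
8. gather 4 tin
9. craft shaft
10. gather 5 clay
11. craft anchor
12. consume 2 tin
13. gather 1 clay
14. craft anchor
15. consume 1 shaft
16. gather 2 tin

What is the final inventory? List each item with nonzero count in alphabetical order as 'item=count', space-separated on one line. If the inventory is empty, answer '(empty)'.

Answer: anchor=6 axe=2 shaft=3 tin=2

Derivation:
After 1 (gather 2 tin): tin=2
After 2 (consume 1 tin): tin=1
After 3 (gather 4 clay): clay=4 tin=1
After 4 (consume 4 clay): tin=1
After 5 (gather 2 wood): tin=1 wood=2
After 6 (craft axe): axe=1 tin=1 wood=1
After 7 (craft axe): axe=2 tin=1
After 8 (gather 4 tin): axe=2 tin=5
After 9 (craft shaft): axe=2 shaft=4 tin=2
After 10 (gather 5 clay): axe=2 clay=5 shaft=4 tin=2
After 11 (craft anchor): anchor=3 axe=2 clay=2 shaft=4 tin=2
After 12 (consume 2 tin): anchor=3 axe=2 clay=2 shaft=4
After 13 (gather 1 clay): anchor=3 axe=2 clay=3 shaft=4
After 14 (craft anchor): anchor=6 axe=2 shaft=4
After 15 (consume 1 shaft): anchor=6 axe=2 shaft=3
After 16 (gather 2 tin): anchor=6 axe=2 shaft=3 tin=2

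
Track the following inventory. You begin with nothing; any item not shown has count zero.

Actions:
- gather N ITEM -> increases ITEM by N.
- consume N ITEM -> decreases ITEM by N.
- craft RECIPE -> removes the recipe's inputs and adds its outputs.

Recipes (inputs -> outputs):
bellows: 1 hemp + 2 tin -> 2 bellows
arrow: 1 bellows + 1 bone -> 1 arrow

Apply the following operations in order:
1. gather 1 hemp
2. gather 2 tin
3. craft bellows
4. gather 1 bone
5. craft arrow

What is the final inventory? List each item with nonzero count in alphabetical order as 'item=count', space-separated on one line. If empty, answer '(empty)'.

Answer: arrow=1 bellows=1

Derivation:
After 1 (gather 1 hemp): hemp=1
After 2 (gather 2 tin): hemp=1 tin=2
After 3 (craft bellows): bellows=2
After 4 (gather 1 bone): bellows=2 bone=1
After 5 (craft arrow): arrow=1 bellows=1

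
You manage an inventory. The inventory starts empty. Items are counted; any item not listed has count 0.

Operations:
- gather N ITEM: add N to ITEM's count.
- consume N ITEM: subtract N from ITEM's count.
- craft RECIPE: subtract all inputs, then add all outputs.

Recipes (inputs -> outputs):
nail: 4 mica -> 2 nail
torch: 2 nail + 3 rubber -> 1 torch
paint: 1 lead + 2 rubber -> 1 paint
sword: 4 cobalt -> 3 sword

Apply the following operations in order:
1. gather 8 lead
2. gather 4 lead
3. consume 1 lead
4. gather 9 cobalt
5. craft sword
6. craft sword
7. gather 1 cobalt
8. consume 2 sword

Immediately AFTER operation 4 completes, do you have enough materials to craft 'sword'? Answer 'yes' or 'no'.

Answer: yes

Derivation:
After 1 (gather 8 lead): lead=8
After 2 (gather 4 lead): lead=12
After 3 (consume 1 lead): lead=11
After 4 (gather 9 cobalt): cobalt=9 lead=11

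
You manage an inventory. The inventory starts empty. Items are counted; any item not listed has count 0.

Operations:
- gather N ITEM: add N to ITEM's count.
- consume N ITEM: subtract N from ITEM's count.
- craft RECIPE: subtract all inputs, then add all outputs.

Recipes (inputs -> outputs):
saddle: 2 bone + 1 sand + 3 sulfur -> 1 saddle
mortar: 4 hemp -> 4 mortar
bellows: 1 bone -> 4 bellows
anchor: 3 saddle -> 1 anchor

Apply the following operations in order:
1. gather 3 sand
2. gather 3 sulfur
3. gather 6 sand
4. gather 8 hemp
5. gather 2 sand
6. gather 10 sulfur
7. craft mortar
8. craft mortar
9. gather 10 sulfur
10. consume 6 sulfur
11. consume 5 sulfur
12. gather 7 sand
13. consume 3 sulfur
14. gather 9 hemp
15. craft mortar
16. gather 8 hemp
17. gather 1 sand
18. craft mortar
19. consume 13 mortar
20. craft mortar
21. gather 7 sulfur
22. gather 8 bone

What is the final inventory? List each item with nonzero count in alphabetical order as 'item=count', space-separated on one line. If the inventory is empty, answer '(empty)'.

Answer: bone=8 hemp=5 mortar=7 sand=19 sulfur=16

Derivation:
After 1 (gather 3 sand): sand=3
After 2 (gather 3 sulfur): sand=3 sulfur=3
After 3 (gather 6 sand): sand=9 sulfur=3
After 4 (gather 8 hemp): hemp=8 sand=9 sulfur=3
After 5 (gather 2 sand): hemp=8 sand=11 sulfur=3
After 6 (gather 10 sulfur): hemp=8 sand=11 sulfur=13
After 7 (craft mortar): hemp=4 mortar=4 sand=11 sulfur=13
After 8 (craft mortar): mortar=8 sand=11 sulfur=13
After 9 (gather 10 sulfur): mortar=8 sand=11 sulfur=23
After 10 (consume 6 sulfur): mortar=8 sand=11 sulfur=17
After 11 (consume 5 sulfur): mortar=8 sand=11 sulfur=12
After 12 (gather 7 sand): mortar=8 sand=18 sulfur=12
After 13 (consume 3 sulfur): mortar=8 sand=18 sulfur=9
After 14 (gather 9 hemp): hemp=9 mortar=8 sand=18 sulfur=9
After 15 (craft mortar): hemp=5 mortar=12 sand=18 sulfur=9
After 16 (gather 8 hemp): hemp=13 mortar=12 sand=18 sulfur=9
After 17 (gather 1 sand): hemp=13 mortar=12 sand=19 sulfur=9
After 18 (craft mortar): hemp=9 mortar=16 sand=19 sulfur=9
After 19 (consume 13 mortar): hemp=9 mortar=3 sand=19 sulfur=9
After 20 (craft mortar): hemp=5 mortar=7 sand=19 sulfur=9
After 21 (gather 7 sulfur): hemp=5 mortar=7 sand=19 sulfur=16
After 22 (gather 8 bone): bone=8 hemp=5 mortar=7 sand=19 sulfur=16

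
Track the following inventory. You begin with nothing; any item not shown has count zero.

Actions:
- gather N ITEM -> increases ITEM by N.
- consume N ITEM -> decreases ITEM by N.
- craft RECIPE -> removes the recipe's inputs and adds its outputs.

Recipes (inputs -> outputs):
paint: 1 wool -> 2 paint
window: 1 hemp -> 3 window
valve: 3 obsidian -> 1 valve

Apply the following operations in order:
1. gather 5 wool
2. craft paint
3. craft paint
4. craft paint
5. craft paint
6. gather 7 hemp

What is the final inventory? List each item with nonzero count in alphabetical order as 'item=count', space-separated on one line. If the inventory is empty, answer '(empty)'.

After 1 (gather 5 wool): wool=5
After 2 (craft paint): paint=2 wool=4
After 3 (craft paint): paint=4 wool=3
After 4 (craft paint): paint=6 wool=2
After 5 (craft paint): paint=8 wool=1
After 6 (gather 7 hemp): hemp=7 paint=8 wool=1

Answer: hemp=7 paint=8 wool=1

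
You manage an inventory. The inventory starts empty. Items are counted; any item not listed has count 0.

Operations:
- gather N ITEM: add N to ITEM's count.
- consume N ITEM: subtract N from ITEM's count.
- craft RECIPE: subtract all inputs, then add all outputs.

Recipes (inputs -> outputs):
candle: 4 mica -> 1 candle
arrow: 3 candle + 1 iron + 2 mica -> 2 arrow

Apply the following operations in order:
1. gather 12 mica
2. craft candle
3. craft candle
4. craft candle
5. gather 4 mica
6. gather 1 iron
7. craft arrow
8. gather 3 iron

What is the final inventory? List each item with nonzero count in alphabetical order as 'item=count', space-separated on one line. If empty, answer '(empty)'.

After 1 (gather 12 mica): mica=12
After 2 (craft candle): candle=1 mica=8
After 3 (craft candle): candle=2 mica=4
After 4 (craft candle): candle=3
After 5 (gather 4 mica): candle=3 mica=4
After 6 (gather 1 iron): candle=3 iron=1 mica=4
After 7 (craft arrow): arrow=2 mica=2
After 8 (gather 3 iron): arrow=2 iron=3 mica=2

Answer: arrow=2 iron=3 mica=2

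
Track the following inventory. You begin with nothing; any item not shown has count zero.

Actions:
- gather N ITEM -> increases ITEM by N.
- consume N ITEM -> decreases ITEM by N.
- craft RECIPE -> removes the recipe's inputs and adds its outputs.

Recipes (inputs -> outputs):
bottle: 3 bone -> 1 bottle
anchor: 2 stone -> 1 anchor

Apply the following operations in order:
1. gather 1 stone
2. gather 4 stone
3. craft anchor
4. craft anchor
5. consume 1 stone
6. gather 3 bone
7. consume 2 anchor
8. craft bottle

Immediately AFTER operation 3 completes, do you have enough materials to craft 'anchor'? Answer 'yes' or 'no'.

Answer: yes

Derivation:
After 1 (gather 1 stone): stone=1
After 2 (gather 4 stone): stone=5
After 3 (craft anchor): anchor=1 stone=3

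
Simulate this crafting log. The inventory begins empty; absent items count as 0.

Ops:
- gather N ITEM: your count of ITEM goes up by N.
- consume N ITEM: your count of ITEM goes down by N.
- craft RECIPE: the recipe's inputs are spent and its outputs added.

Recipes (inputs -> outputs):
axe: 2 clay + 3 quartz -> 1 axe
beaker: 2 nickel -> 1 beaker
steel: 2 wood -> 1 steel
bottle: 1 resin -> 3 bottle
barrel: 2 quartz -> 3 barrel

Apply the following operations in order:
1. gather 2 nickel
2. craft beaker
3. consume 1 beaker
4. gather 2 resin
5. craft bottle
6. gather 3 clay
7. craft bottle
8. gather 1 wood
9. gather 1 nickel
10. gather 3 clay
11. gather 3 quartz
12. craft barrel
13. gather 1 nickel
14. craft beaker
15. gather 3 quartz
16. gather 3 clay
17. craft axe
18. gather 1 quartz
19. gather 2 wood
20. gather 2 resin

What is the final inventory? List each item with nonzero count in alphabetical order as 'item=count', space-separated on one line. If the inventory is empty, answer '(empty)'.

Answer: axe=1 barrel=3 beaker=1 bottle=6 clay=7 quartz=2 resin=2 wood=3

Derivation:
After 1 (gather 2 nickel): nickel=2
After 2 (craft beaker): beaker=1
After 3 (consume 1 beaker): (empty)
After 4 (gather 2 resin): resin=2
After 5 (craft bottle): bottle=3 resin=1
After 6 (gather 3 clay): bottle=3 clay=3 resin=1
After 7 (craft bottle): bottle=6 clay=3
After 8 (gather 1 wood): bottle=6 clay=3 wood=1
After 9 (gather 1 nickel): bottle=6 clay=3 nickel=1 wood=1
After 10 (gather 3 clay): bottle=6 clay=6 nickel=1 wood=1
After 11 (gather 3 quartz): bottle=6 clay=6 nickel=1 quartz=3 wood=1
After 12 (craft barrel): barrel=3 bottle=6 clay=6 nickel=1 quartz=1 wood=1
After 13 (gather 1 nickel): barrel=3 bottle=6 clay=6 nickel=2 quartz=1 wood=1
After 14 (craft beaker): barrel=3 beaker=1 bottle=6 clay=6 quartz=1 wood=1
After 15 (gather 3 quartz): barrel=3 beaker=1 bottle=6 clay=6 quartz=4 wood=1
After 16 (gather 3 clay): barrel=3 beaker=1 bottle=6 clay=9 quartz=4 wood=1
After 17 (craft axe): axe=1 barrel=3 beaker=1 bottle=6 clay=7 quartz=1 wood=1
After 18 (gather 1 quartz): axe=1 barrel=3 beaker=1 bottle=6 clay=7 quartz=2 wood=1
After 19 (gather 2 wood): axe=1 barrel=3 beaker=1 bottle=6 clay=7 quartz=2 wood=3
After 20 (gather 2 resin): axe=1 barrel=3 beaker=1 bottle=6 clay=7 quartz=2 resin=2 wood=3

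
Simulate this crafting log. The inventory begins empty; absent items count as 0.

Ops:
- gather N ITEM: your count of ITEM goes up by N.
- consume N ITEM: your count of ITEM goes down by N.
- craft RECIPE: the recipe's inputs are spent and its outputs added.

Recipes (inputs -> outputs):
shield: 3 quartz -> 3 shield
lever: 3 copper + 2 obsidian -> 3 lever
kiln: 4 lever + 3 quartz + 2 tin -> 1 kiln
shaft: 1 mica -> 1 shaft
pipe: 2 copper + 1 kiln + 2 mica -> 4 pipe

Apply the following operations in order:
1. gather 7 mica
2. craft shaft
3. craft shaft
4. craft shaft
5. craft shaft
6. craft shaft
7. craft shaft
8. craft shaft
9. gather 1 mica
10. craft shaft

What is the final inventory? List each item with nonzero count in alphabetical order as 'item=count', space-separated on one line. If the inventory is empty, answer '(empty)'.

After 1 (gather 7 mica): mica=7
After 2 (craft shaft): mica=6 shaft=1
After 3 (craft shaft): mica=5 shaft=2
After 4 (craft shaft): mica=4 shaft=3
After 5 (craft shaft): mica=3 shaft=4
After 6 (craft shaft): mica=2 shaft=5
After 7 (craft shaft): mica=1 shaft=6
After 8 (craft shaft): shaft=7
After 9 (gather 1 mica): mica=1 shaft=7
After 10 (craft shaft): shaft=8

Answer: shaft=8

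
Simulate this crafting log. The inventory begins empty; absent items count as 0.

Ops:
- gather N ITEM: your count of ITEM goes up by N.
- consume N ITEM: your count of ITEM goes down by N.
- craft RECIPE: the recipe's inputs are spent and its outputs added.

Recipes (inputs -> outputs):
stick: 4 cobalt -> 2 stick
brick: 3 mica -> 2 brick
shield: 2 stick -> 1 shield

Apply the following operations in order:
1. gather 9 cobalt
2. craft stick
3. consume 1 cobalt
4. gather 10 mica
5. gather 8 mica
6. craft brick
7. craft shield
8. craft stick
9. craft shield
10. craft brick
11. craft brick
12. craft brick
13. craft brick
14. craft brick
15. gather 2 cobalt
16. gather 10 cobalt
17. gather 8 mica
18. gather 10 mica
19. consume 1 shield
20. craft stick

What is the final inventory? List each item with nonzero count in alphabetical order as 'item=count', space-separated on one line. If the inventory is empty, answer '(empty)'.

After 1 (gather 9 cobalt): cobalt=9
After 2 (craft stick): cobalt=5 stick=2
After 3 (consume 1 cobalt): cobalt=4 stick=2
After 4 (gather 10 mica): cobalt=4 mica=10 stick=2
After 5 (gather 8 mica): cobalt=4 mica=18 stick=2
After 6 (craft brick): brick=2 cobalt=4 mica=15 stick=2
After 7 (craft shield): brick=2 cobalt=4 mica=15 shield=1
After 8 (craft stick): brick=2 mica=15 shield=1 stick=2
After 9 (craft shield): brick=2 mica=15 shield=2
After 10 (craft brick): brick=4 mica=12 shield=2
After 11 (craft brick): brick=6 mica=9 shield=2
After 12 (craft brick): brick=8 mica=6 shield=2
After 13 (craft brick): brick=10 mica=3 shield=2
After 14 (craft brick): brick=12 shield=2
After 15 (gather 2 cobalt): brick=12 cobalt=2 shield=2
After 16 (gather 10 cobalt): brick=12 cobalt=12 shield=2
After 17 (gather 8 mica): brick=12 cobalt=12 mica=8 shield=2
After 18 (gather 10 mica): brick=12 cobalt=12 mica=18 shield=2
After 19 (consume 1 shield): brick=12 cobalt=12 mica=18 shield=1
After 20 (craft stick): brick=12 cobalt=8 mica=18 shield=1 stick=2

Answer: brick=12 cobalt=8 mica=18 shield=1 stick=2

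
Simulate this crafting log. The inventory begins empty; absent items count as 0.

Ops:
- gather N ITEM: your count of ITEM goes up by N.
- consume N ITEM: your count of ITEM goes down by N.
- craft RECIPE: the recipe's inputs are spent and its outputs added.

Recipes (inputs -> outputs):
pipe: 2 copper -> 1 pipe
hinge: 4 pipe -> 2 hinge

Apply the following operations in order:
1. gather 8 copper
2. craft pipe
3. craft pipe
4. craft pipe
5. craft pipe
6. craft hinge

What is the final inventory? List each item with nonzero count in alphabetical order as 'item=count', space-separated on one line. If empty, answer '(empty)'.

After 1 (gather 8 copper): copper=8
After 2 (craft pipe): copper=6 pipe=1
After 3 (craft pipe): copper=4 pipe=2
After 4 (craft pipe): copper=2 pipe=3
After 5 (craft pipe): pipe=4
After 6 (craft hinge): hinge=2

Answer: hinge=2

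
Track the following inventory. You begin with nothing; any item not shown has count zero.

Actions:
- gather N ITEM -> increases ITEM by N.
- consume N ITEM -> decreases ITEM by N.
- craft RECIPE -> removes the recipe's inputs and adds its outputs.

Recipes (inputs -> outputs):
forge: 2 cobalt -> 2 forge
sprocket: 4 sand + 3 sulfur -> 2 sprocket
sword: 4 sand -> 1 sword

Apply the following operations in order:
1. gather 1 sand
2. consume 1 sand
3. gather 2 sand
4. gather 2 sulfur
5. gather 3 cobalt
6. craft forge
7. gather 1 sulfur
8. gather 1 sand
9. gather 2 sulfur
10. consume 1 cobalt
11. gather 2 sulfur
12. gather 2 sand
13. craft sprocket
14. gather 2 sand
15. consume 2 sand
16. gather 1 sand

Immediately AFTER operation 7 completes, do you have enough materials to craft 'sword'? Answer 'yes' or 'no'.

Answer: no

Derivation:
After 1 (gather 1 sand): sand=1
After 2 (consume 1 sand): (empty)
After 3 (gather 2 sand): sand=2
After 4 (gather 2 sulfur): sand=2 sulfur=2
After 5 (gather 3 cobalt): cobalt=3 sand=2 sulfur=2
After 6 (craft forge): cobalt=1 forge=2 sand=2 sulfur=2
After 7 (gather 1 sulfur): cobalt=1 forge=2 sand=2 sulfur=3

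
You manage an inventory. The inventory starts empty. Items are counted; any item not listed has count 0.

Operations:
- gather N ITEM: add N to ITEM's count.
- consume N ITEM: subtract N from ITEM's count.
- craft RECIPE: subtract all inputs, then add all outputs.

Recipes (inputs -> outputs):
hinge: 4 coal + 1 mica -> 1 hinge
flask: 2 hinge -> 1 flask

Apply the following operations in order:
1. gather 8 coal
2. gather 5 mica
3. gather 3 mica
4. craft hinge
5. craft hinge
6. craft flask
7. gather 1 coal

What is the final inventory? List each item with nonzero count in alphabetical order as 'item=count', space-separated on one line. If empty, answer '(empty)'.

After 1 (gather 8 coal): coal=8
After 2 (gather 5 mica): coal=8 mica=5
After 3 (gather 3 mica): coal=8 mica=8
After 4 (craft hinge): coal=4 hinge=1 mica=7
After 5 (craft hinge): hinge=2 mica=6
After 6 (craft flask): flask=1 mica=6
After 7 (gather 1 coal): coal=1 flask=1 mica=6

Answer: coal=1 flask=1 mica=6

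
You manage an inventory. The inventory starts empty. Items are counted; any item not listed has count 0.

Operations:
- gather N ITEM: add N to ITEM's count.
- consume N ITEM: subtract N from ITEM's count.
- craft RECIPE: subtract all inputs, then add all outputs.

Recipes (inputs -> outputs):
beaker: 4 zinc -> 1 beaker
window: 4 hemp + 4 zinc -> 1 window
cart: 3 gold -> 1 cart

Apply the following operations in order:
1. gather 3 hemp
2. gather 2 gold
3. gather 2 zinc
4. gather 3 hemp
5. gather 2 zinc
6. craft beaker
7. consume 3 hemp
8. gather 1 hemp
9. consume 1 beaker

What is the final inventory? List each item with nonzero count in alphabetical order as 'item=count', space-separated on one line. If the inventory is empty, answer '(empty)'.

Answer: gold=2 hemp=4

Derivation:
After 1 (gather 3 hemp): hemp=3
After 2 (gather 2 gold): gold=2 hemp=3
After 3 (gather 2 zinc): gold=2 hemp=3 zinc=2
After 4 (gather 3 hemp): gold=2 hemp=6 zinc=2
After 5 (gather 2 zinc): gold=2 hemp=6 zinc=4
After 6 (craft beaker): beaker=1 gold=2 hemp=6
After 7 (consume 3 hemp): beaker=1 gold=2 hemp=3
After 8 (gather 1 hemp): beaker=1 gold=2 hemp=4
After 9 (consume 1 beaker): gold=2 hemp=4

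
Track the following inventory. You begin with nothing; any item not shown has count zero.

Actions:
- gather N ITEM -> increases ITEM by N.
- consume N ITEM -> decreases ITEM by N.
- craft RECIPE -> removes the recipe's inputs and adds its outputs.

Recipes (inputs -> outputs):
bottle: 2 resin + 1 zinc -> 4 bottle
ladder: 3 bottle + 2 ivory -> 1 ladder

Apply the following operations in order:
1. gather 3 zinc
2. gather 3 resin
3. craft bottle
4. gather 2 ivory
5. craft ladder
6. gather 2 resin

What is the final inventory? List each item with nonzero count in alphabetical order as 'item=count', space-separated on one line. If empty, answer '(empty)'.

Answer: bottle=1 ladder=1 resin=3 zinc=2

Derivation:
After 1 (gather 3 zinc): zinc=3
After 2 (gather 3 resin): resin=3 zinc=3
After 3 (craft bottle): bottle=4 resin=1 zinc=2
After 4 (gather 2 ivory): bottle=4 ivory=2 resin=1 zinc=2
After 5 (craft ladder): bottle=1 ladder=1 resin=1 zinc=2
After 6 (gather 2 resin): bottle=1 ladder=1 resin=3 zinc=2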